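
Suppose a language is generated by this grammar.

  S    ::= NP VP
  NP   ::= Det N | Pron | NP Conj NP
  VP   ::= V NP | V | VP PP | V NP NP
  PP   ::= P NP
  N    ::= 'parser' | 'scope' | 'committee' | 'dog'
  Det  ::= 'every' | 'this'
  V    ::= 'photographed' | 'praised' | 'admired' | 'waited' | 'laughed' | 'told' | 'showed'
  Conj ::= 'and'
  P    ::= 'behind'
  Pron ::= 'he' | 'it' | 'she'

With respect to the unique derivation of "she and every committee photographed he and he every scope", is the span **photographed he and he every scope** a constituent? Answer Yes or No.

Yes

[S [NP [NP [Pron she]] [Conj and] [NP [Det every] [N committee]]] [VP [V photographed] [NP [NP [Pron he]] [Conj and] [NP [Pron he]]] [NP [Det every] [N scope]]]]
The words 'photographed he and he every scope' are exhaustively dominated by a single VP node (built by VP → V NP NP), so they form a constituent.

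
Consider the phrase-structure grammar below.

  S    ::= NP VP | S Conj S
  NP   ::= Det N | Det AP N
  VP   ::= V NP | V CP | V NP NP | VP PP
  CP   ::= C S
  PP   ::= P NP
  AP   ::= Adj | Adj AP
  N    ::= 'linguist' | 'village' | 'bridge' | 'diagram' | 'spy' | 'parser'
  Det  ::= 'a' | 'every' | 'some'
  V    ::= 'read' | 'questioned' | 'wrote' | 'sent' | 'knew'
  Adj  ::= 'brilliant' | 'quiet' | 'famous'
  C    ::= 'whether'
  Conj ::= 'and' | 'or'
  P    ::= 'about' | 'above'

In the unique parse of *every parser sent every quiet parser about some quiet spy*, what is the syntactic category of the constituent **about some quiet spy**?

PP

[S [NP [Det every] [N parser]] [VP [VP [V sent] [NP [Det every] [AP [Adj quiet]] [N parser]]] [PP [P about] [NP [Det some] [AP [Adj quiet]] [N spy]]]]]
The span 'about some quiet spy' is the PP node built by PP → P NP.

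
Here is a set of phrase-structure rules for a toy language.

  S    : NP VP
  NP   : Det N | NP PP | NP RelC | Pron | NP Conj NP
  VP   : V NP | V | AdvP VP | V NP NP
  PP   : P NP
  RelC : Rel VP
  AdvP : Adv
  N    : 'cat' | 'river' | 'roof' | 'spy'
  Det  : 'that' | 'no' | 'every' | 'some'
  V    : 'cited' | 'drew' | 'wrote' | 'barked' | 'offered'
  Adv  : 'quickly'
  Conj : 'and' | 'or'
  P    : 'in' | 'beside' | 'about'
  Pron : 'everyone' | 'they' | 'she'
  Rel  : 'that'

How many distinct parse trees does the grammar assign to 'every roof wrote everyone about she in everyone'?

The two bracketings:
[S [NP [Det every] [N roof]] [VP [V wrote] [NP [NP [Pron everyone]] [PP [P about] [NP [NP [Pron she]] [PP [P in] [NP [Pron everyone]]]]]]]]
[S [NP [Det every] [N roof]] [VP [V wrote] [NP [NP [NP [Pron everyone]] [PP [P about] [NP [Pron she]]]] [PP [P in] [NP [Pron everyone]]]]]]
The trees differ in how a recursive rule is bracketed over the same span.

2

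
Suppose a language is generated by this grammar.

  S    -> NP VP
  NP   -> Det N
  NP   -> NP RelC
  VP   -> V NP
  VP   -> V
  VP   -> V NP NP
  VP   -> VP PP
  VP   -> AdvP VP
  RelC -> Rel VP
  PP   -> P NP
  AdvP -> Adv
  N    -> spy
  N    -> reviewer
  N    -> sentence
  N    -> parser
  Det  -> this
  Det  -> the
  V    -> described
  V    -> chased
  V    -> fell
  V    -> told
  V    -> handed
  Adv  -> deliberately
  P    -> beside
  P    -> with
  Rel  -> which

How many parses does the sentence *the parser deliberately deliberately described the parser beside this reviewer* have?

Two of the 3 distinct bracketings:
[S [NP [Det the] [N parser]] [VP [VP [AdvP [Adv deliberately]] [VP [AdvP [Adv deliberately]] [VP [V described] [NP [Det the] [N parser]]]]] [PP [P beside] [NP [Det this] [N reviewer]]]]]
[S [NP [Det the] [N parser]] [VP [AdvP [Adv deliberately]] [VP [VP [AdvP [Adv deliberately]] [VP [V described] [NP [Det the] [N parser]]]] [PP [P beside] [NP [Det this] [N reviewer]]]]]]
The trees differ in how a recursive rule is bracketed over the same span.

3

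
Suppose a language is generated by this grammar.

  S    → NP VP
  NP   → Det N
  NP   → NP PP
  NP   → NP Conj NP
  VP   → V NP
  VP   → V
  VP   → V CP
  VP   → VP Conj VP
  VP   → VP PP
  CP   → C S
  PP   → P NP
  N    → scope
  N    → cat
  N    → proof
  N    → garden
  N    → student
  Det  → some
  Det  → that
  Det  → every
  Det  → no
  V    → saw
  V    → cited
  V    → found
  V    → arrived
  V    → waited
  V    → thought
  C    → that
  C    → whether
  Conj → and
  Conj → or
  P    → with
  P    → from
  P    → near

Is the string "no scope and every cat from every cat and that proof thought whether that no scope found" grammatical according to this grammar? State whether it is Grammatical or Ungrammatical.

Ungrammatical

For S → NP VP, every NP-prefix leaves a non-VP remainder: after 'no scope' the remainder is not a VP; after 'no scope and every cat' the remainder is not a VP; after 'no scope and every cat from every cat' the remainder is not a VP (and 1 more).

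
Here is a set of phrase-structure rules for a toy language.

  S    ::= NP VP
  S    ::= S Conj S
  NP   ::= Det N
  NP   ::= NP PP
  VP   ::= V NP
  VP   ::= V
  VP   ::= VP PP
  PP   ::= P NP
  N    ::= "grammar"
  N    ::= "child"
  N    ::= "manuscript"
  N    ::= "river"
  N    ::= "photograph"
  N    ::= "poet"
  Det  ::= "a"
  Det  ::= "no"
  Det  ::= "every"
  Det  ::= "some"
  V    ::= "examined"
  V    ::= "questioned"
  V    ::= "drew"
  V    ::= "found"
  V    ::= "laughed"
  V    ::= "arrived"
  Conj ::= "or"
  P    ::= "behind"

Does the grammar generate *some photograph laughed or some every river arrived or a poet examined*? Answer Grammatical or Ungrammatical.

Ungrammatical

A Det word can never sit immediately before a Det word in any string this grammar generates, so the substring 'some every' rules out a derivation.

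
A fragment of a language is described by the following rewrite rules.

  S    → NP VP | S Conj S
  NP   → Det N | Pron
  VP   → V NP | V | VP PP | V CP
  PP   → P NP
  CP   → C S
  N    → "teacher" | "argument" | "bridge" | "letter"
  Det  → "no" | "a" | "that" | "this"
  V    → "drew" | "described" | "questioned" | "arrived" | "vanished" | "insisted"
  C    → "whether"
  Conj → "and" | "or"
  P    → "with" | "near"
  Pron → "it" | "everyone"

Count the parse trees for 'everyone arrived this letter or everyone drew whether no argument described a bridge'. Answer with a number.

[S [S [NP [Pron everyone]] [VP [V arrived] [NP [Det this] [N letter]]]] [Conj or] [S [NP [Pron everyone]] [VP [V drew] [CP [C whether] [S [NP [Det no] [N argument]] [VP [V described] [NP [Det a] [N bridge]]]]]]]]
No rule offers an alternative attachment or grouping for any span, so this is the only derivation.

1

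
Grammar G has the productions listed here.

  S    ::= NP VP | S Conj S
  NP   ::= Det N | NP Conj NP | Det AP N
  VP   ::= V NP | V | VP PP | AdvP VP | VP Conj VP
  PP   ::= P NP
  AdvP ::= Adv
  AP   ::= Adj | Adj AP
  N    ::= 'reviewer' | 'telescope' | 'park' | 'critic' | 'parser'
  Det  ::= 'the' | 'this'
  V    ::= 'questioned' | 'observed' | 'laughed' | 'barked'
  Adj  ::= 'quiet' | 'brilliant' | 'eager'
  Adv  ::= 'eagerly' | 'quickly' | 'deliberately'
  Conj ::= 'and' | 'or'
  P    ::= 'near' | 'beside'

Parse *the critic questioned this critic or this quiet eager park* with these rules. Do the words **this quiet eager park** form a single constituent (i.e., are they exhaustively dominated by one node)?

[S [NP [Det the] [N critic]] [VP [V questioned] [NP [NP [Det this] [N critic]] [Conj or] [NP [Det this] [AP [Adj quiet] [AP [Adj eager]]] [N park]]]]]
The words 'this quiet eager park' are exhaustively dominated by a single NP node (built by NP → Det AP N), so they form a constituent.

Yes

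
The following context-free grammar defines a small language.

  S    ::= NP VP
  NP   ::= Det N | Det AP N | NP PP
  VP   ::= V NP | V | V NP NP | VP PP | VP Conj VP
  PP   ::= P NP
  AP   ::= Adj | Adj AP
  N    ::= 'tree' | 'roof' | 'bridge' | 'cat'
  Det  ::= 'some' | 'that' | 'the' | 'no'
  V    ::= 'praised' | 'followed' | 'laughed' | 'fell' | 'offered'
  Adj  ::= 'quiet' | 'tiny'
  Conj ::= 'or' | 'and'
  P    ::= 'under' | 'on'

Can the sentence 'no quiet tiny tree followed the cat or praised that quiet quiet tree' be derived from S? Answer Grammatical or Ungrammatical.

Grammatical

[S [NP [Det no] [AP [Adj quiet] [AP [Adj tiny]]] [N tree]] [VP [VP [V followed] [NP [Det the] [N cat]]] [Conj or] [VP [V praised] [NP [Det that] [AP [Adj quiet] [AP [Adj quiet]]] [N tree]]]]]
Each bracket corresponds to one application of a listed rule, so the string is derivable from S.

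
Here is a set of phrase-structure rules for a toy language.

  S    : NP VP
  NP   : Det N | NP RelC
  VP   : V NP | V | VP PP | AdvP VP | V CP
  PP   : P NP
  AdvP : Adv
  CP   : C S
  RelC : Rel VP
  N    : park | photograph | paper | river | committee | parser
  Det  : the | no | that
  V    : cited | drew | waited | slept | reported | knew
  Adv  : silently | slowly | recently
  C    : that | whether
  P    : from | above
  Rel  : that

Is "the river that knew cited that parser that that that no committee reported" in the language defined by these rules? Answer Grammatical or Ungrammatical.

For S → NP VP, every NP-prefix leaves a non-VP remainder: after 'the river' the remainder is not a VP; after 'the river that knew' the remainder is not a VP.

Ungrammatical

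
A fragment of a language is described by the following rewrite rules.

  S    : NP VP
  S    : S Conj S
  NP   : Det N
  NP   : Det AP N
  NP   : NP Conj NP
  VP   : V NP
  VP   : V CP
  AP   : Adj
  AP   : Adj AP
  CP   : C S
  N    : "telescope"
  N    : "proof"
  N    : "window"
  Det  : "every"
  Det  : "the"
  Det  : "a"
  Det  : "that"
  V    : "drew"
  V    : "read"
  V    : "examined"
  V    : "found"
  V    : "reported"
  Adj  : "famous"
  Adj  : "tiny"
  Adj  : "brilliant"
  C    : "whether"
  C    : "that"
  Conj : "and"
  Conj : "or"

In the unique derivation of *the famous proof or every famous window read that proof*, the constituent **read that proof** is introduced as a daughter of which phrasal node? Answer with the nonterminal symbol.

S

[S [NP [NP [Det the] [AP [Adj famous]] [N proof]] [Conj or] [NP [Det every] [AP [Adj famous]] [N window]]] [VP [V read] [NP [Det that] [N proof]]]]
The span 'read that proof' is the VP node built by VP → V NP.
Its mother is the S built by S → NP VP.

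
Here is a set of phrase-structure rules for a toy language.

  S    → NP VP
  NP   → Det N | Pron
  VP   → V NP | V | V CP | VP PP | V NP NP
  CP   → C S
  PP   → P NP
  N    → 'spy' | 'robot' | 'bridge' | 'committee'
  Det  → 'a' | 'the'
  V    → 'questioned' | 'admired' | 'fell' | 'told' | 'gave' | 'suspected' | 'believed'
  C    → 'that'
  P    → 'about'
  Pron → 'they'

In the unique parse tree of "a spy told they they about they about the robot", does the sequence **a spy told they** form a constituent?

No

[S [NP [Det a] [N spy]] [VP [VP [VP [V told] [NP [Pron they]] [NP [Pron they]]] [PP [P about] [NP [Pron they]]]] [PP [P about] [NP [Det the] [N robot]]]]]
The smallest constituent containing 'a spy told they' is the S spanning 'a spy told they they about they about the robot'; no single node in the tree dominates exactly the given words.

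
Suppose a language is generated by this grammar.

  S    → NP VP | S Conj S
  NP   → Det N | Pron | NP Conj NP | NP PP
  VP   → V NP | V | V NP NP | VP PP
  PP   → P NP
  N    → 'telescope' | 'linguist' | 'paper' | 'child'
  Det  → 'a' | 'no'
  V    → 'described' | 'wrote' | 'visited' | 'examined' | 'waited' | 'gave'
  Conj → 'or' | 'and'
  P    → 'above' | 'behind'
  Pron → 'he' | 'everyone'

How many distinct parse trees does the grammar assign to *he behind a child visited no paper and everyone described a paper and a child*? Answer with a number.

[S [S [NP [NP [Pron he]] [PP [P behind] [NP [Det a] [N child]]]] [VP [V visited] [NP [Det no] [N paper]]]] [Conj and] [S [NP [Pron everyone]] [VP [V described] [NP [NP [Det a] [N paper]] [Conj and] [NP [Det a] [N child]]]]]]
No rule offers an alternative attachment or grouping for any span, so this is the only derivation.

1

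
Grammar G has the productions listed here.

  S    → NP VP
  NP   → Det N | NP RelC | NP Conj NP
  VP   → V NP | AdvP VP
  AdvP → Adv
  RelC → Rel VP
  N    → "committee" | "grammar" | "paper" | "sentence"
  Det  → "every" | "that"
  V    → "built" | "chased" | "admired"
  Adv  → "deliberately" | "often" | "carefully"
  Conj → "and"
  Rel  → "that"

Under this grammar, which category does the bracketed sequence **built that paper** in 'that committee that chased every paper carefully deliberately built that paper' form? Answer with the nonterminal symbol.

[S [NP [NP [Det that] [N committee]] [RelC [Rel that] [VP [V chased] [NP [Det every] [N paper]]]]] [VP [AdvP [Adv carefully]] [VP [AdvP [Adv deliberately]] [VP [V built] [NP [Det that] [N paper]]]]]]
The span 'built that paper' is the VP node built by VP → V NP.

VP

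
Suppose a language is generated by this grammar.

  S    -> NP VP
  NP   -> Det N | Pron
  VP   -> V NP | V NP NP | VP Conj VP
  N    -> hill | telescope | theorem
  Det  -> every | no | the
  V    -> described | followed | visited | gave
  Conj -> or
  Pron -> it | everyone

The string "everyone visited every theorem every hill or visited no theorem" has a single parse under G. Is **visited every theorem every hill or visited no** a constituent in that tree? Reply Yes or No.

[S [NP [Pron everyone]] [VP [VP [V visited] [NP [Det every] [N theorem]] [NP [Det every] [N hill]]] [Conj or] [VP [V visited] [NP [Det no] [N theorem]]]]]
The smallest constituent containing 'visited every theorem every hill or visited no' is the VP spanning 'visited every theorem every hill or visited no theorem'; no single node in the tree dominates exactly the given words.

No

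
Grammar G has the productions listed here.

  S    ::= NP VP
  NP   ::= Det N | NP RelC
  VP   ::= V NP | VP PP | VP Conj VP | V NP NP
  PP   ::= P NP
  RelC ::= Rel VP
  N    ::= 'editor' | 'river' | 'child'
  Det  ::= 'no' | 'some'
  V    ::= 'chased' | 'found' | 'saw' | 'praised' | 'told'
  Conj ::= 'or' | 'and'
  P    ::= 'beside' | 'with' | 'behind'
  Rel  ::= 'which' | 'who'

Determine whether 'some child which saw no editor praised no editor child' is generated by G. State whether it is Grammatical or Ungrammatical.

An N word can never sit immediately before an N word in any string this grammar generates, so the substring 'editor child' rules out a derivation.

Ungrammatical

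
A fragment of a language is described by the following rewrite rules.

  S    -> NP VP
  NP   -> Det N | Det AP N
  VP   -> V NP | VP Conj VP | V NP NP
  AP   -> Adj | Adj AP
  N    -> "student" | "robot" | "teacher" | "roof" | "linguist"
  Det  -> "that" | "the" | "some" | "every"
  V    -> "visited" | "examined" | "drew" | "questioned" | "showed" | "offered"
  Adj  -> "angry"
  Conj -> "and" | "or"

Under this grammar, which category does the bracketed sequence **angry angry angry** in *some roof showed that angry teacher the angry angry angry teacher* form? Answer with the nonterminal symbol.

AP

[S [NP [Det some] [N roof]] [VP [V showed] [NP [Det that] [AP [Adj angry]] [N teacher]] [NP [Det the] [AP [Adj angry] [AP [Adj angry] [AP [Adj angry]]]] [N teacher]]]]
The span 'angry angry angry' is the AP node built by AP → Adj AP.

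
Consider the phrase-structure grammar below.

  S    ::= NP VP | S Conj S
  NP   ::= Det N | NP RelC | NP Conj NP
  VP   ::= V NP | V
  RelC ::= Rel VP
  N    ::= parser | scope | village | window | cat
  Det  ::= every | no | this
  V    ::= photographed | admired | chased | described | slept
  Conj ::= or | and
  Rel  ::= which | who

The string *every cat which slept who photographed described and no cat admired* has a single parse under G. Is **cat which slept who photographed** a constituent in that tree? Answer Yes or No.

No

[S [S [NP [NP [NP [Det every] [N cat]] [RelC [Rel which] [VP [V slept]]]] [RelC [Rel who] [VP [V photographed]]]] [VP [V described]]] [Conj and] [S [NP [Det no] [N cat]] [VP [V admired]]]]
The smallest constituent containing 'cat which slept who photographed' is the NP spanning 'every cat which slept who photographed'; no single node in the tree dominates exactly the given words.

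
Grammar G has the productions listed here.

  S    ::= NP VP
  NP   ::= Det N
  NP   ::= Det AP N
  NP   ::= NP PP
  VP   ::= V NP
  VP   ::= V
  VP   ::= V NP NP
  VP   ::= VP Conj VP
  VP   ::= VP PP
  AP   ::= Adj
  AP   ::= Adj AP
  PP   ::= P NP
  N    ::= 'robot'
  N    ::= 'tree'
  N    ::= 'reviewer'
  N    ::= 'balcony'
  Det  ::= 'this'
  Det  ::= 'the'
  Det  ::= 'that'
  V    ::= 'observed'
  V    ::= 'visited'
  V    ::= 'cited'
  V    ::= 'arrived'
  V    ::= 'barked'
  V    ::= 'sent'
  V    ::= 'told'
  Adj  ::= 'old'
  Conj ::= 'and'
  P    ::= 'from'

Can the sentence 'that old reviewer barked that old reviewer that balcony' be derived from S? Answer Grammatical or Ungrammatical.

S
  NP
    Det: that
    AP
      Adj: old
    N: reviewer
  VP
    V: barked
    NP
      Det: that
      AP
        Adj: old
      N: reviewer
    NP
      Det: that
      N: balcony
Each bracket corresponds to one application of a listed rule, so the string is derivable from S.

Grammatical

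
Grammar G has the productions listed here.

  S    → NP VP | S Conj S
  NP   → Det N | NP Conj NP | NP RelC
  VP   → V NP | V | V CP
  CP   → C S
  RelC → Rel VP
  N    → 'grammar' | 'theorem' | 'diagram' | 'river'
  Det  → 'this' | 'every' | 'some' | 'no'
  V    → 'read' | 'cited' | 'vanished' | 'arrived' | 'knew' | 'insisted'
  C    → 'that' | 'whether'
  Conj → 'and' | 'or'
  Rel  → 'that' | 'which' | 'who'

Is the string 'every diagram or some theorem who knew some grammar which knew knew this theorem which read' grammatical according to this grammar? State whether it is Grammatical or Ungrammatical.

[S [NP [NP [Det every] [N diagram]] [Conj or] [NP [NP [Det some] [N theorem]] [RelC [Rel who] [VP [V knew] [NP [NP [Det some] [N grammar]] [RelC [Rel which] [VP [V knew]]]]]]]] [VP [V knew] [NP [NP [Det this] [N theorem]] [RelC [Rel which] [VP [V read]]]]]]
Every word is introduced by a lexical rule and the phrasal rules combine the resulting categories into a single S.

Grammatical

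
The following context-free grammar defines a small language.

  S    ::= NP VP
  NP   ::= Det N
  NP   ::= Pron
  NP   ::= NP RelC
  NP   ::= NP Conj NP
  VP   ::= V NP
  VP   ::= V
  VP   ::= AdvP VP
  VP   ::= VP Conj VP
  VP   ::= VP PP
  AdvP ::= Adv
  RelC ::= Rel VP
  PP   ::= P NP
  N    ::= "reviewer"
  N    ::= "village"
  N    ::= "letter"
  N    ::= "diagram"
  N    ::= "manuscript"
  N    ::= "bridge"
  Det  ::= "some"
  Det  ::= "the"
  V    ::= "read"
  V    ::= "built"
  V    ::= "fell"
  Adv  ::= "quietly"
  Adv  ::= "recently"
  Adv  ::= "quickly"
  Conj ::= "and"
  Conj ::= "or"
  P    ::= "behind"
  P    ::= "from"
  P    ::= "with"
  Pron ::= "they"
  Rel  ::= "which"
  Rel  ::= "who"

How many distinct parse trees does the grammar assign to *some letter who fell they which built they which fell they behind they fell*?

9

Two of the 9 distinct bracketings:
[S [NP [NP [Det some] [N letter]] [RelC [Rel who] [VP [V fell] [NP [NP [Pron they]] [RelC [Rel which] [VP [V built] [NP [NP [Pron they]] [RelC [Rel which] [VP [VP [V fell] [NP [Pron they]]] [PP [P behind] [NP [Pron they]]]]]]]]]]]] [VP [V fell]]]
[S [NP [NP [Det some] [N letter]] [RelC [Rel who] [VP [V fell] [NP [NP [Pron they]] [RelC [Rel which] [VP [VP [V built] [NP [NP [Pron they]] [RelC [Rel which] [VP [V fell] [NP [Pron they]]]]]] [PP [P behind] [NP [Pron they]]]]]]]]] [VP [V fell]]]
The trees differ in how a recursive rule is bracketed over the same span.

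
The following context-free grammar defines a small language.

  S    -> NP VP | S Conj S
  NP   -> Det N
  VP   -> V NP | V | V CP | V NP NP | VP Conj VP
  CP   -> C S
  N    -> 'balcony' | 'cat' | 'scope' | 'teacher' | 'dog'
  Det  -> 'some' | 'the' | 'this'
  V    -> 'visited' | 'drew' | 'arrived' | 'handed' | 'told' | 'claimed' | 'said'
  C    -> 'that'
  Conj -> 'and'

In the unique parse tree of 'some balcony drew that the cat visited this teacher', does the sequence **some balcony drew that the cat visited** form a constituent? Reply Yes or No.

No

[S [NP [Det some] [N balcony]] [VP [V drew] [CP [C that] [S [NP [Det the] [N cat]] [VP [V visited] [NP [Det this] [N teacher]]]]]]]
The smallest constituent containing 'some balcony drew that the cat visited' is the S spanning 'some balcony drew that the cat visited this teacher'; no single node in the tree dominates exactly the given words.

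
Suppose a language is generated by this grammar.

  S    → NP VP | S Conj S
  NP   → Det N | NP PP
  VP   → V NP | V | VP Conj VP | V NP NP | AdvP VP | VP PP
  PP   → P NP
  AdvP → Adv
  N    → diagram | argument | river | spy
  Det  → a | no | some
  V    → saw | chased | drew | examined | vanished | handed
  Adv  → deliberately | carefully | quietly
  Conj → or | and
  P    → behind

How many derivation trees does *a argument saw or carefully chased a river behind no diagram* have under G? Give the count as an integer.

Two of the 4 distinct bracketings:
[S [NP [Det a] [N argument]] [VP [VP [V saw]] [Conj or] [VP [AdvP [Adv carefully]] [VP [V chased] [NP [NP [Det a] [N river]] [PP [P behind] [NP [Det no] [N diagram]]]]]]]]
[S [NP [Det a] [N argument]] [VP [VP [V saw]] [Conj or] [VP [AdvP [Adv carefully]] [VP [VP [V chased] [NP [Det a] [N river]]] [PP [P behind] [NP [Det no] [N diagram]]]]]]]
The difference turns on whether NP → NP PP is used at the relevant span, versus an alternative expansion of NP.

4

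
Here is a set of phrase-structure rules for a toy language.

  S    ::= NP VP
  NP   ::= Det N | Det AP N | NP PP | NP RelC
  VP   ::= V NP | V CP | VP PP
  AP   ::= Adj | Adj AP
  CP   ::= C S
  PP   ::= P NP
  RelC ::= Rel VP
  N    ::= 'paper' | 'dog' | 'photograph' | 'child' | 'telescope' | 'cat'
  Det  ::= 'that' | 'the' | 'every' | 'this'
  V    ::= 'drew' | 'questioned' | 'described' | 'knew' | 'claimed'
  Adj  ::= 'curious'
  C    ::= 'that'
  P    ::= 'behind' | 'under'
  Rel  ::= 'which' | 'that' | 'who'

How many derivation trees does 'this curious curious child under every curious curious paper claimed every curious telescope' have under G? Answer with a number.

1

[S [NP [NP [Det this] [AP [Adj curious] [AP [Adj curious]]] [N child]] [PP [P under] [NP [Det every] [AP [Adj curious] [AP [Adj curious]]] [N paper]]]] [VP [V claimed] [NP [Det every] [AP [Adj curious]] [N telescope]]]]
No rule offers an alternative attachment or grouping for any span, so this is the only derivation.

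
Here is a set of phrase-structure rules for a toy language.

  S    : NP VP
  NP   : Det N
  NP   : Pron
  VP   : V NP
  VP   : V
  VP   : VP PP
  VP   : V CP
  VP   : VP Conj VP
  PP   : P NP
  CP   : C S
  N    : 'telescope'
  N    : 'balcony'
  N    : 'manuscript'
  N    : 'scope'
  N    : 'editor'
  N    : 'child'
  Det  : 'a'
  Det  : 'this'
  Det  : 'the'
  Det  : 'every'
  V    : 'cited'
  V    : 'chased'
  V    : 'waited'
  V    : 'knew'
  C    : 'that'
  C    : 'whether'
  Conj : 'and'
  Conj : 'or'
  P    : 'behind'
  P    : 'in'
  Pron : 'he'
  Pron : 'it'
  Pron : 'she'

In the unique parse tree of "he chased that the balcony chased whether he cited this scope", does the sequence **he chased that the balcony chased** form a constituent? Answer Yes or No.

[S [NP [Pron he]] [VP [V chased] [CP [C that] [S [NP [Det the] [N balcony]] [VP [V chased] [CP [C whether] [S [NP [Pron he]] [VP [V cited] [NP [Det this] [N scope]]]]]]]]]]
The smallest constituent containing 'he chased that the balcony chased' is the S spanning 'he chased that the balcony chased whether he cited this scope'; no single node in the tree dominates exactly the given words.

No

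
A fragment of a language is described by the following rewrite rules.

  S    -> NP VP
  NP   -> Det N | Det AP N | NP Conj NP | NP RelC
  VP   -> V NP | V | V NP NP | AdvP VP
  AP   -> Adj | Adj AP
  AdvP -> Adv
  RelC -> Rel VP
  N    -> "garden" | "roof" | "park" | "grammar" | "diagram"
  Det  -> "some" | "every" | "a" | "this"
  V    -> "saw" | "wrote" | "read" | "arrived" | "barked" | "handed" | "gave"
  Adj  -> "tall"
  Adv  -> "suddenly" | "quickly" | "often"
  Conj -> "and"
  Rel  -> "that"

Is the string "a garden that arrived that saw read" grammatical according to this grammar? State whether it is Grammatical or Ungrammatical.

S
  NP
    NP
      NP
        Det: a
        N: garden
      RelC
        Rel: that
        VP
          V: arrived
    RelC
      Rel: that
      VP
        V: saw
  VP
    V: read
The bracketing above is licensed at every node by one of the given productions, with S at the root.

Grammatical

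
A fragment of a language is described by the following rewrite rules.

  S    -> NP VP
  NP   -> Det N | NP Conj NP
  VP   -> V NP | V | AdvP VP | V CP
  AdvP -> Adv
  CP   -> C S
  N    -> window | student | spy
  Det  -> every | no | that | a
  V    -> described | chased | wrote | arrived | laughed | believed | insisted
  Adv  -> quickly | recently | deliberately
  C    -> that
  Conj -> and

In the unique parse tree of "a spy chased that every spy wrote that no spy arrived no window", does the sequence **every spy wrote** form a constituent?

No

[S [NP [Det a] [N spy]] [VP [V chased] [CP [C that] [S [NP [Det every] [N spy]] [VP [V wrote] [CP [C that] [S [NP [Det no] [N spy]] [VP [V arrived] [NP [Det no] [N window]]]]]]]]]]
The smallest constituent containing 'every spy wrote' is the S spanning 'every spy wrote that no spy arrived no window'; no single node in the tree dominates exactly the given words.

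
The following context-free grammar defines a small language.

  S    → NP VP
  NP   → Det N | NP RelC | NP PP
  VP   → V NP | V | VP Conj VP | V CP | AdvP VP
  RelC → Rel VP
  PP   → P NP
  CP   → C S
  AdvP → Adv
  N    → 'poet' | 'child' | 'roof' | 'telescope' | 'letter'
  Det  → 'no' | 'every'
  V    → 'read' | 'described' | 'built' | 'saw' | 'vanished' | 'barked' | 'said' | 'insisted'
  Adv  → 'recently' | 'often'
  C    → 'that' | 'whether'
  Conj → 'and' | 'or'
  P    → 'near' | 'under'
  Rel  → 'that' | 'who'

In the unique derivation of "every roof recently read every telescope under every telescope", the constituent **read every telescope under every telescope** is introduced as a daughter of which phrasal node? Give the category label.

[S [NP [Det every] [N roof]] [VP [AdvP [Adv recently]] [VP [V read] [NP [NP [Det every] [N telescope]] [PP [P under] [NP [Det every] [N telescope]]]]]]]
The span 'read every telescope under every telescope' is the VP node built by VP → V NP.
Its mother is the VP built by VP → AdvP VP.

VP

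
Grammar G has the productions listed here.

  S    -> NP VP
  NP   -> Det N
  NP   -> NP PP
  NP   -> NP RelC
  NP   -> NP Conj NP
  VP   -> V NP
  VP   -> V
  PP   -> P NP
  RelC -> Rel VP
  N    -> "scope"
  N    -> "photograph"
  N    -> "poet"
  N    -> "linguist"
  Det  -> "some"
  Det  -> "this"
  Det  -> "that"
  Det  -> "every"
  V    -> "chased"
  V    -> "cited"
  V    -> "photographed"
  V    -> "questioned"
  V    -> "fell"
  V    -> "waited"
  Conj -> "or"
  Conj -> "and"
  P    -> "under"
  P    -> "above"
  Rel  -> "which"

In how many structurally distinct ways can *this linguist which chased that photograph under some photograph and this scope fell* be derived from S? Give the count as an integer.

Two of the 5 distinct bracketings:
[S [NP [NP [NP [Det this] [N linguist]] [RelC [Rel which] [VP [V chased] [NP [Det that] [N photograph]]]]] [PP [P under] [NP [NP [Det some] [N photograph]] [Conj and] [NP [Det this] [N scope]]]]] [VP [V fell]]]
[S [NP [NP [Det this] [N linguist]] [RelC [Rel which] [VP [V chased] [NP [NP [Det that] [N photograph]] [PP [P under] [NP [NP [Det some] [N photograph]] [Conj and] [NP [Det this] [N scope]]]]]]]] [VP [V fell]]]
The trees differ in how a recursive rule is bracketed over the same span.

5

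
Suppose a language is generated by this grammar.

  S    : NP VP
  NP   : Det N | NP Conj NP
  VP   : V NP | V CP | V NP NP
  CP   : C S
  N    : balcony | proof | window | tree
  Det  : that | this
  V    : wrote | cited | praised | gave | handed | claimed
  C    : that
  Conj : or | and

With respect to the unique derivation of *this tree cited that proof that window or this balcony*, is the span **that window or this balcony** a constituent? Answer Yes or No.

Yes

[S [NP [Det this] [N tree]] [VP [V cited] [NP [Det that] [N proof]] [NP [NP [Det that] [N window]] [Conj or] [NP [Det this] [N balcony]]]]]
The words 'that window or this balcony' are exhaustively dominated by a single NP node (built by NP → NP Conj NP), so they form a constituent.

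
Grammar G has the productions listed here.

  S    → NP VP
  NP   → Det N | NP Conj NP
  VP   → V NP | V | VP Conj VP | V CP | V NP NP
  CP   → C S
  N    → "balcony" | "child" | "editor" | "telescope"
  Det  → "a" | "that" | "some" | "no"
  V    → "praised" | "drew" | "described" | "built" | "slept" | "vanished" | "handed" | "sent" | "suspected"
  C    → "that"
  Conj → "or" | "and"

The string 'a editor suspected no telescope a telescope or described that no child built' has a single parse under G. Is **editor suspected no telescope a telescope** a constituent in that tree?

[S [NP [Det a] [N editor]] [VP [VP [V suspected] [NP [Det no] [N telescope]] [NP [Det a] [N telescope]]] [Conj or] [VP [V described] [CP [C that] [S [NP [Det no] [N child]] [VP [V built]]]]]]]
The smallest constituent containing 'editor suspected no telescope a telescope' is the S spanning 'a editor suspected no telescope a telescope or described that no child built'; no single node in the tree dominates exactly the given words.

No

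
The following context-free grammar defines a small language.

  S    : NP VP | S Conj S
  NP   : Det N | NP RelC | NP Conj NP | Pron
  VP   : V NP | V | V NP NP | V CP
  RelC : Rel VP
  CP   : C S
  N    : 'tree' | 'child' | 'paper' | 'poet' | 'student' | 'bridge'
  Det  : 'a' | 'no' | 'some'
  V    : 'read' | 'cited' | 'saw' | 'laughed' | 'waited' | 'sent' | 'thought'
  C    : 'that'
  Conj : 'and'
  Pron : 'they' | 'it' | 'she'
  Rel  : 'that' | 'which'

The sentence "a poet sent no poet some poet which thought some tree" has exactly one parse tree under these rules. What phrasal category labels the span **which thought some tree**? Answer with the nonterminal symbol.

RelC

[S [NP [Det a] [N poet]] [VP [V sent] [NP [Det no] [N poet]] [NP [NP [Det some] [N poet]] [RelC [Rel which] [VP [V thought] [NP [Det some] [N tree]]]]]]]
The span 'which thought some tree' is the RelC node built by RelC → Rel VP.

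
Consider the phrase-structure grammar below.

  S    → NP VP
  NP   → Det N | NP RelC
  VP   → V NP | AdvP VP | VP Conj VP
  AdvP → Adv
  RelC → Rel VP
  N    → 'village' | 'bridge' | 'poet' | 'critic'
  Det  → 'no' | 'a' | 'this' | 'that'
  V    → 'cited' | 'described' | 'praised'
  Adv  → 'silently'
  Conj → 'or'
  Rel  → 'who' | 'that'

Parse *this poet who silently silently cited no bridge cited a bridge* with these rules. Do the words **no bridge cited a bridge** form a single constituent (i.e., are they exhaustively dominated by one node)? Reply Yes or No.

No

[S [NP [NP [Det this] [N poet]] [RelC [Rel who] [VP [AdvP [Adv silently]] [VP [AdvP [Adv silently]] [VP [V cited] [NP [Det no] [N bridge]]]]]]] [VP [V cited] [NP [Det a] [N bridge]]]]
The smallest constituent containing 'no bridge cited a bridge' is the S spanning 'this poet who silently silently cited no bridge cited a bridge'; no single node in the tree dominates exactly the given words.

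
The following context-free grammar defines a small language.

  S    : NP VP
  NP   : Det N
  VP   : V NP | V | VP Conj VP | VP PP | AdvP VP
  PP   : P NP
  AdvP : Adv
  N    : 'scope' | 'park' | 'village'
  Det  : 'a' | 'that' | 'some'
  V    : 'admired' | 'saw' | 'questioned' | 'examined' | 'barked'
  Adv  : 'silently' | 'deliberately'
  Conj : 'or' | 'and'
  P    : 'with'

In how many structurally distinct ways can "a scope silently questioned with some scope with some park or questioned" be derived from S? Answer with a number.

Two of the 4 distinct bracketings:
[S [NP [Det a] [N scope]] [VP [VP [VP [VP [AdvP [Adv silently]] [VP [V questioned]]] [PP [P with] [NP [Det some] [N scope]]]] [PP [P with] [NP [Det some] [N park]]]] [Conj or] [VP [V questioned]]]]
[S [NP [Det a] [N scope]] [VP [VP [VP [AdvP [Adv silently]] [VP [VP [V questioned]] [PP [P with] [NP [Det some] [N scope]]]]] [PP [P with] [NP [Det some] [N park]]]] [Conj or] [VP [V questioned]]]]
The trees differ in how a recursive rule is bracketed over the same span.

4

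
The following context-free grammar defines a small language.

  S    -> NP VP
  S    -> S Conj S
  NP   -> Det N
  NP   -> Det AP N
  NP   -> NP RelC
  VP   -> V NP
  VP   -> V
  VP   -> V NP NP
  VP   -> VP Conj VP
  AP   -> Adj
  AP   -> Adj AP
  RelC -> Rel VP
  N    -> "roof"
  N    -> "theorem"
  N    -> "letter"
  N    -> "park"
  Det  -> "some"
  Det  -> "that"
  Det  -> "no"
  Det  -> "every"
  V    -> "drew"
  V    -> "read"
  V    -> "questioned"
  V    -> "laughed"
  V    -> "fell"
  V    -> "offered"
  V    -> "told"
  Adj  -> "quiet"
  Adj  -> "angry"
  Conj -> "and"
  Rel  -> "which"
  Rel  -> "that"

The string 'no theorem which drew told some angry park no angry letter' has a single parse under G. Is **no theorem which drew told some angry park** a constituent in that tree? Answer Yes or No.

[S [NP [NP [Det no] [N theorem]] [RelC [Rel which] [VP [V drew]]]] [VP [V told] [NP [Det some] [AP [Adj angry]] [N park]] [NP [Det no] [AP [Adj angry]] [N letter]]]]
The smallest constituent containing 'no theorem which drew told some angry park' is the S spanning 'no theorem which drew told some angry park no angry letter'; no single node in the tree dominates exactly the given words.

No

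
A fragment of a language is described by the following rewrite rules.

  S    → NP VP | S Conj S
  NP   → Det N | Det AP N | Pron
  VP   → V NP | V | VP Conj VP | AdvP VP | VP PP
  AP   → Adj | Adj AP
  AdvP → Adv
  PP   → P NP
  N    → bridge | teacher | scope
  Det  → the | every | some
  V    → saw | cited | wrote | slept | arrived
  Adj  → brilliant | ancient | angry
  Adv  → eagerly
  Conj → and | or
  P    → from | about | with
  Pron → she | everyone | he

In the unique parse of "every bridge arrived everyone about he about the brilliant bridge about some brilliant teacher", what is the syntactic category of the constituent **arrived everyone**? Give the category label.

VP

[S [NP [Det every] [N bridge]] [VP [VP [VP [VP [V arrived] [NP [Pron everyone]]] [PP [P about] [NP [Pron he]]]] [PP [P about] [NP [Det the] [AP [Adj brilliant]] [N bridge]]]] [PP [P about] [NP [Det some] [AP [Adj brilliant]] [N teacher]]]]]
The span 'arrived everyone' is the VP node built by VP → V NP.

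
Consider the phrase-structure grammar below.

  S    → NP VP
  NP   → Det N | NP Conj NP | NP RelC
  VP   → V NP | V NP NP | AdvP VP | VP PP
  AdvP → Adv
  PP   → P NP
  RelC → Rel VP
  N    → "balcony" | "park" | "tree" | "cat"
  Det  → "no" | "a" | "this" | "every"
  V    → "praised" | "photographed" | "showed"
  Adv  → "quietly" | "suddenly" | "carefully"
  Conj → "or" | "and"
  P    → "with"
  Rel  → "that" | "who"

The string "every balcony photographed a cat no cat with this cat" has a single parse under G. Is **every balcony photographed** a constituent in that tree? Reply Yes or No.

[S [NP [Det every] [N balcony]] [VP [VP [V photographed] [NP [Det a] [N cat]] [NP [Det no] [N cat]]] [PP [P with] [NP [Det this] [N cat]]]]]
The smallest constituent containing 'every balcony photographed' is the S spanning 'every balcony photographed a cat no cat with this cat'; no single node in the tree dominates exactly the given words.

No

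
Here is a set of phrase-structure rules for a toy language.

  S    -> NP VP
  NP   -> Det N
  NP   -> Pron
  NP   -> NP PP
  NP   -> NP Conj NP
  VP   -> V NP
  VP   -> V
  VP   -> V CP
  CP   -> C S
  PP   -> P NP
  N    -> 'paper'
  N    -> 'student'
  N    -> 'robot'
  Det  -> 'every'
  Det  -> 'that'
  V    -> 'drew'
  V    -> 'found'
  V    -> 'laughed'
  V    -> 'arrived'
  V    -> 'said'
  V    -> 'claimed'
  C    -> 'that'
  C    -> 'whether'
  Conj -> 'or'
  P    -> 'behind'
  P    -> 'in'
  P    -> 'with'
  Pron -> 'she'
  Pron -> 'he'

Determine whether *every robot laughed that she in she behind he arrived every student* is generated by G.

Grammatical

S
  NP
    Det: every
    N: robot
  VP
    V: laughed
    CP
      C: that
      S
        NP
          NP
            Pron: she
          PP
            P: in
            NP
              NP
                Pron: she
              PP
                P: behind
                NP
                  Pron: he
        VP
          V: arrived
          NP
            Det: every
            N: student
Each bracket corresponds to one application of a listed rule, so the string is derivable from S.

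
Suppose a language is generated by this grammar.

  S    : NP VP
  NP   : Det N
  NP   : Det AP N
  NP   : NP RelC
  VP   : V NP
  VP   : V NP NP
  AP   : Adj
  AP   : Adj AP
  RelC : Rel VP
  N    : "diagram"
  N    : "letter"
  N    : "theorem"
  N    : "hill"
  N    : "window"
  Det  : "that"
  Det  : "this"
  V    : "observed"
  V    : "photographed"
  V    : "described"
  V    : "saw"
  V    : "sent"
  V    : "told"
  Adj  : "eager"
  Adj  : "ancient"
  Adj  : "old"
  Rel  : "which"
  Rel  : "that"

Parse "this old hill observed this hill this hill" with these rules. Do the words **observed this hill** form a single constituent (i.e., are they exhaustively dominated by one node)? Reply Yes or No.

[S [NP [Det this] [AP [Adj old]] [N hill]] [VP [V observed] [NP [Det this] [N hill]] [NP [Det this] [N hill]]]]
The smallest constituent containing 'observed this hill' is the VP spanning 'observed this hill this hill'; no single node in the tree dominates exactly the given words.

No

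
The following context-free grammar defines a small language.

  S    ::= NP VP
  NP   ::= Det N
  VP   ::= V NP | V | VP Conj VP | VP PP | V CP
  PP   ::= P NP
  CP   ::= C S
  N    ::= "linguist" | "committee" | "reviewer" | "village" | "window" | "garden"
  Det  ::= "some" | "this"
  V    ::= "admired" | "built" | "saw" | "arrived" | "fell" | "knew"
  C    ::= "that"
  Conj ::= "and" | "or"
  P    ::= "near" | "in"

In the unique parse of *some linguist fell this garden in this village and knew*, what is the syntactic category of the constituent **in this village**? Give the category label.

[S [NP [Det some] [N linguist]] [VP [VP [VP [V fell] [NP [Det this] [N garden]]] [PP [P in] [NP [Det this] [N village]]]] [Conj and] [VP [V knew]]]]
The span 'in this village' is the PP node built by PP → P NP.

PP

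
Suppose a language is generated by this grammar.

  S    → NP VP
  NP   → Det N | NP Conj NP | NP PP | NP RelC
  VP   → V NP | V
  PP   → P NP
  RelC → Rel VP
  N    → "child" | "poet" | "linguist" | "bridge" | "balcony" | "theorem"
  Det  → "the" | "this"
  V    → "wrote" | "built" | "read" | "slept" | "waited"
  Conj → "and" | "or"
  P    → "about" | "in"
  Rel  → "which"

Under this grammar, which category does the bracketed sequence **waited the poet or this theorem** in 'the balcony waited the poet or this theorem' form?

VP

S
  NP
    Det: the
    N: balcony
  VP
    V: waited
    NP
      NP
        Det: the
        N: poet
      Conj: or
      NP
        Det: this
        N: theorem
The span 'waited the poet or this theorem' is the VP node built by VP → V NP.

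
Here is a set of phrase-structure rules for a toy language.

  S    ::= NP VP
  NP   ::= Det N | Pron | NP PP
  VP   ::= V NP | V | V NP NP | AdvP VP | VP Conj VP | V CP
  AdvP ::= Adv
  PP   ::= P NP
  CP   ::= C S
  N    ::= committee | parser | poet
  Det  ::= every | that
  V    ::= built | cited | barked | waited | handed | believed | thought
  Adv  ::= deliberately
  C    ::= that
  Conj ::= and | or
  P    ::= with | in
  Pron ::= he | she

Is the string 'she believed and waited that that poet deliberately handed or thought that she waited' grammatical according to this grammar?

Grammatical

[S [NP [Pron she]] [VP [VP [V believed]] [Conj and] [VP [VP [V waited] [CP [C that] [S [NP [Det that] [N poet]] [VP [AdvP [Adv deliberately]] [VP [V handed]]]]]] [Conj or] [VP [V thought] [CP [C that] [S [NP [Pron she]] [VP [V waited]]]]]]]]
Each bracket corresponds to one application of a listed rule, so the string is derivable from S.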